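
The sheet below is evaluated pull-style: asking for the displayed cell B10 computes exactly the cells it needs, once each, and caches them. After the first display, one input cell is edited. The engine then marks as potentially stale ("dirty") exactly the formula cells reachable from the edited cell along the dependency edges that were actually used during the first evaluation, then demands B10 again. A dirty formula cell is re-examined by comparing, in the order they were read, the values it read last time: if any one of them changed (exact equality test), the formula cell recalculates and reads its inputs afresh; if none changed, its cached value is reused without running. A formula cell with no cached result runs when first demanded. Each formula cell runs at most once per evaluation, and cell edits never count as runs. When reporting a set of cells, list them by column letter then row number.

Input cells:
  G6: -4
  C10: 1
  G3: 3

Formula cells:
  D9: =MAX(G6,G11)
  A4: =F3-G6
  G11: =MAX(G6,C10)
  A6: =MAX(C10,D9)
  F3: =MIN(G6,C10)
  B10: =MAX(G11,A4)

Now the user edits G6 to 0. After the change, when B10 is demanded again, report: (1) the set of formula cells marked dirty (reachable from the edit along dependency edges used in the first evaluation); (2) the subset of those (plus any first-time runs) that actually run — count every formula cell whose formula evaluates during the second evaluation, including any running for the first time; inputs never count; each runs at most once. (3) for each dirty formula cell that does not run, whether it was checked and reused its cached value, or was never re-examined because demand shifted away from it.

The edit dirties: A4, B10, F3, G11.
3 formula cells run: A4, F3, G11.
Cache hits after checking: B10.
Note where the cutoff bites: B10 is checked, finds nothing changed, and keeps its cache.

First demand of the output computes:
  F3 = MIN(-4, 1) = -4
  A4 = -4 - -4 = 0
  G11 = MAX(-4, 1) = 1
  B10 = MAX(1, 0) = 1

After the edit, cleaning proceeds:
  F3: a read changed (G6 -4->0) — executes, giving 0.
  A4: a read changed (F3 -4->0; G6 -4->0) — executes, giving 0 — identical to its old value.
  G11: a read changed (G6 -4->0) — executes, giving 1 — identical to its old value.
  B10: dirty, but its reads are unchanged (G11 unchanged, A4 unchanged); cached 1 stands.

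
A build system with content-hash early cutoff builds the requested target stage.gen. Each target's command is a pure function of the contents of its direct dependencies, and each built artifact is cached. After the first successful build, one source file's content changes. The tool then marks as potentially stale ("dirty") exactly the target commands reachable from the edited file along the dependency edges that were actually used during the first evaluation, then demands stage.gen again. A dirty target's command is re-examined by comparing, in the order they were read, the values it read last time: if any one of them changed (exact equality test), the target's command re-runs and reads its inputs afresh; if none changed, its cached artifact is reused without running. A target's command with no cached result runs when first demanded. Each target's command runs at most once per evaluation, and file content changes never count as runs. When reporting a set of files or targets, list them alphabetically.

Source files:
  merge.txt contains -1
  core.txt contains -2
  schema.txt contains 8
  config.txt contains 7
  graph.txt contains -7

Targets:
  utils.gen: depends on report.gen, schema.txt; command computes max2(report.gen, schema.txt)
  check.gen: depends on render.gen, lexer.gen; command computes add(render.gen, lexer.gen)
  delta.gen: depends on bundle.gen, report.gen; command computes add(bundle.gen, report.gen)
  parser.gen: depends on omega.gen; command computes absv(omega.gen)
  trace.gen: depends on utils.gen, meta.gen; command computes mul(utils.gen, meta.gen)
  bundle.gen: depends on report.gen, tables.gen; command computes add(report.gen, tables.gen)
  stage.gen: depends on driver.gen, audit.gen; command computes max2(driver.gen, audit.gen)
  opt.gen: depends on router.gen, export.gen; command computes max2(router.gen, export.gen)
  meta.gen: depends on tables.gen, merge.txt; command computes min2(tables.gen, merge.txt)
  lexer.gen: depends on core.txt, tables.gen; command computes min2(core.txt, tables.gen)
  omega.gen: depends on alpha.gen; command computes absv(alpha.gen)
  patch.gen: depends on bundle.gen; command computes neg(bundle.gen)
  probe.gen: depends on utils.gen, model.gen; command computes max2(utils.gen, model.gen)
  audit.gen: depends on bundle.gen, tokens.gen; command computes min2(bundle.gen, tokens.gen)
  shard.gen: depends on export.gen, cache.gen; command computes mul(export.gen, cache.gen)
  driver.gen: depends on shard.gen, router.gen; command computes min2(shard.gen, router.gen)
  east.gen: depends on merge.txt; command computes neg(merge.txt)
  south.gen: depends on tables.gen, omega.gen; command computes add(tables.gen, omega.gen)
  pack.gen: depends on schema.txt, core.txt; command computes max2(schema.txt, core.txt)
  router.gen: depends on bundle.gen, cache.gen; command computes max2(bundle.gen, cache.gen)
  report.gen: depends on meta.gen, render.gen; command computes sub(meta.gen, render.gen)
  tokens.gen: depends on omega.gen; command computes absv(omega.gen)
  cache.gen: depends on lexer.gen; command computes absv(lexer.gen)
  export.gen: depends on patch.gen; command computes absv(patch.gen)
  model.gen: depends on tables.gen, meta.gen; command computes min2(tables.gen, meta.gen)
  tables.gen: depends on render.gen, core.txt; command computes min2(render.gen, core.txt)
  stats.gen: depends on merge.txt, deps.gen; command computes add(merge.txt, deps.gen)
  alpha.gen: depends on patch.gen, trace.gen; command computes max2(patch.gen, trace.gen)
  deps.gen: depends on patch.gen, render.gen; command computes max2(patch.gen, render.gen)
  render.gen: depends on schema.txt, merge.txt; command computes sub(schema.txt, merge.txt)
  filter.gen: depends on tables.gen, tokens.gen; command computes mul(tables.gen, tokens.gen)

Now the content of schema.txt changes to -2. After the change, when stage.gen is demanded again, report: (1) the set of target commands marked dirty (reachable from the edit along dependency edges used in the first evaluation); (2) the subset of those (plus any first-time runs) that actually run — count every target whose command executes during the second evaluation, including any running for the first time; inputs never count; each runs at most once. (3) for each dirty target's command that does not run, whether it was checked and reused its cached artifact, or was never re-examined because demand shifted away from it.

Marked dirty: alpha.gen, audit.gen, bundle.gen, cache.gen, driver.gen, export.gen, lexer.gen, meta.gen, omega.gen, patch.gen, render.gen, report.gen, router.gen, shard.gen, stage.gen, tables.gen, tokens.gen, trace.gen, utils.gen.
Target commands that run: alpha.gen, audit.gen, bundle.gen, driver.gen, export.gen, omega.gen, patch.gen, render.gen, report.gen, router.gen, shard.gen, stage.gen, tables.gen, tokens.gen, trace.gen, utils.gen — 16 in total.
Checked but reused from cache: cache.gen, lexer.gen, meta.gen.
Key observation: the cutoff stops propagation at lexer.gen — its inputs' values are unchanged, so it reuses its cache.

First evaluation (everything demanded from the output):
  render.gen = sub(8, -1) = 9
  tables.gen = min2(9, -2) = -2
  lexer.gen = min2(-2, -2) = -2
  cache.gen = absv(-2) = 2
  meta.gen = min2(-2, -1) = -2
  report.gen = sub(-2, 9) = -11
  bundle.gen = add(-11, -2) = -13
  patch.gen = neg(-13) = 13
  export.gen = absv(13) = 13
  router.gen = max2(-13, 2) = 2
  shard.gen = mul(13, 2) = 26
  driver.gen = min2(26, 2) = 2
  utils.gen = max2(-11, 8) = 8
  trace.gen = mul(8, -2) = -16
  alpha.gen = max2(13, -16) = 13
  omega.gen = absv(13) = 13
  tokens.gen = absv(13) = 13
  audit.gen = min2(-13, 13) = -13
  stage.gen = max2(2, -13) = 2

Propagation after the edit:
  render.gen: runs — schema.txt 8->-2; result -1.
  tables.gen: runs — render.gen 9->-1; result -2 (same value as before).
  lexer.gen: checked — values it read are unchanged (core.txt unchanged, tables.gen unchanged); reused cached -2 without running.
  cache.gen: checked — values it read are unchanged (lexer.gen unchanged); reused cached 2 without running.
  meta.gen: checked — values it read are unchanged (tables.gen unchanged, merge.txt unchanged); reused cached -2 without running.
  report.gen: runs — render.gen 9->-1; result -1.
  bundle.gen: runs — report.gen -11->-1; result -3.
  patch.gen: runs — bundle.gen -13->-3; result 3.
  export.gen: runs — patch.gen 13->3; result 3.
  router.gen: runs — bundle.gen -13->-3; result 2 (same value as before).
  shard.gen: runs — export.gen 13->3; result 6.
  driver.gen: runs — shard.gen 26->6; result 2 (same value as before).
  utils.gen: runs — report.gen -11->-1; schema.txt 8->-2; result -1.
  trace.gen: runs — utils.gen 8->-1; result 2.
  alpha.gen: runs — patch.gen 13->3; trace.gen -16->2; result 3.
  omega.gen: runs — alpha.gen 13->3; result 3.
  tokens.gen: runs — omega.gen 13->3; result 3.
  audit.gen: runs — bundle.gen -13->-3; tokens.gen 13->3; result -3.
  stage.gen: runs — audit.gen -13->-3; result 2 (same value as before).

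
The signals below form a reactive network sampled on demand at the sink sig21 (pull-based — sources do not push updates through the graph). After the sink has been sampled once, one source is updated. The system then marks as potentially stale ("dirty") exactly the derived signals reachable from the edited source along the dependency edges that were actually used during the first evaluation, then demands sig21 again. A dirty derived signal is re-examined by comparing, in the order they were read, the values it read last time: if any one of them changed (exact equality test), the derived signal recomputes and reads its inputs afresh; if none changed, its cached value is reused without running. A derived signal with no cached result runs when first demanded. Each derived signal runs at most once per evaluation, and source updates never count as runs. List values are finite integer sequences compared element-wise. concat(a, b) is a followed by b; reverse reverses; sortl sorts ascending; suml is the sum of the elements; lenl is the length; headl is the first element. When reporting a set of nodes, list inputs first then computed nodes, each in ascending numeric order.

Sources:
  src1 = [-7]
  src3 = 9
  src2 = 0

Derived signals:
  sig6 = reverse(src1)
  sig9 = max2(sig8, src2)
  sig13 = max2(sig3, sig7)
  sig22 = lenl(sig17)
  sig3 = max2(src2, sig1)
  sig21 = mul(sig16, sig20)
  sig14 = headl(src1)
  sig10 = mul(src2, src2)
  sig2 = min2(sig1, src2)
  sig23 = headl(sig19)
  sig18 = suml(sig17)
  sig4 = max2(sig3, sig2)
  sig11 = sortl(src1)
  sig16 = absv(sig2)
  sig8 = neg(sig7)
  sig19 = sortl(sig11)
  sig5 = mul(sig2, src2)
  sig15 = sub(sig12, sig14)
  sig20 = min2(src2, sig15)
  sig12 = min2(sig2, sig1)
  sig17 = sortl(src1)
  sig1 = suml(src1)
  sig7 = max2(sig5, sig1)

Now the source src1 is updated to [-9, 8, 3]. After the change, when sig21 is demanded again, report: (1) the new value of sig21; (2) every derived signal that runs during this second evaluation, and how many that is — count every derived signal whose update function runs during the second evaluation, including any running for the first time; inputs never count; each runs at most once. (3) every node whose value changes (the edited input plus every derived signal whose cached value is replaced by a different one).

Initial pass — values computed on the first demand:
  sig1 = suml([-7]) = -7
  sig2 = min2(-7, 0) = -7
  sig12 = min2(-7, -7) = -7
  sig14 = headl([-7]) = -7
  sig15 = sub(-7, -7) = 0
  sig16 = absv(-7) = 7
  sig20 = min2(0, 0) = 0
  sig21 = mul(7, 0) = 0

Second demand — change propagation:
  sig1: re-runs because src1 [-7]->[-9, 8, 3]; new result 2.
  sig2: re-runs because sig1 -7->2; new result 0.
  sig12: re-runs because sig2 -7->0; sig1 -7->2; new result 0.
  sig14: re-runs because src1 [-7]->[-9, 8, 3]; new result -9.
  sig15: re-runs because sig12 -7->0; sig14 -7->-9; new result 9.
  sig16: re-runs because sig2 -7->0; new result 0.
  sig20: re-runs because sig15 0->9; new result 0 (unchanged).
  sig21: re-runs because sig16 7->0; new result 0 (unchanged).

sig21 now evaluates to 0.
Run set: sig1, sig2, sig12, sig14, sig15, sig16, sig20, sig21 (8 run).
Changed values: src1, sig1, sig2, sig12, sig14, sig15, sig16.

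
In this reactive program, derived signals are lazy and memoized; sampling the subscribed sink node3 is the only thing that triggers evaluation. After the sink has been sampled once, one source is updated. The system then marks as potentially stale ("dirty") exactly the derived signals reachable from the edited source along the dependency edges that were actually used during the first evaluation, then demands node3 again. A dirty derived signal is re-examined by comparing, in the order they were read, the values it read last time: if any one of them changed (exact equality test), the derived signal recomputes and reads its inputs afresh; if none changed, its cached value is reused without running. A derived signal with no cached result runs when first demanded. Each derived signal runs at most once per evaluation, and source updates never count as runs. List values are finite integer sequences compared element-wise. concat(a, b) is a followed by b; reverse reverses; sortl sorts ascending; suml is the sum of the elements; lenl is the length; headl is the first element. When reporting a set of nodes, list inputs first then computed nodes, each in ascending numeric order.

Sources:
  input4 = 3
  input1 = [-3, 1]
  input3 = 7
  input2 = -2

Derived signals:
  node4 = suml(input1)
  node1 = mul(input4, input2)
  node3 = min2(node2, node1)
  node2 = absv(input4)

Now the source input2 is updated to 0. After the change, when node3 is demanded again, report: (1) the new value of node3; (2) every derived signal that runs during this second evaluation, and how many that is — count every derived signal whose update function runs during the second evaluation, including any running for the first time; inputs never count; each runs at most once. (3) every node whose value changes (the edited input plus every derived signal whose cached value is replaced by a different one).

First demand of the output computes:
  node1 = mul(3, -2) = -6
  node2 = absv(3) = 3
  node3 = min2(3, -6) = -6

After the edit, cleaning proceeds:
  node1: a read changed (input2 -2->0) — executes, giving 0.
  node3: a read changed (node1 -6->0) — executes, giving 0.

Demanding node3 again yields 0.
2 derived signals run: node1, node3.
The nodes whose values change: input2, node1, node3.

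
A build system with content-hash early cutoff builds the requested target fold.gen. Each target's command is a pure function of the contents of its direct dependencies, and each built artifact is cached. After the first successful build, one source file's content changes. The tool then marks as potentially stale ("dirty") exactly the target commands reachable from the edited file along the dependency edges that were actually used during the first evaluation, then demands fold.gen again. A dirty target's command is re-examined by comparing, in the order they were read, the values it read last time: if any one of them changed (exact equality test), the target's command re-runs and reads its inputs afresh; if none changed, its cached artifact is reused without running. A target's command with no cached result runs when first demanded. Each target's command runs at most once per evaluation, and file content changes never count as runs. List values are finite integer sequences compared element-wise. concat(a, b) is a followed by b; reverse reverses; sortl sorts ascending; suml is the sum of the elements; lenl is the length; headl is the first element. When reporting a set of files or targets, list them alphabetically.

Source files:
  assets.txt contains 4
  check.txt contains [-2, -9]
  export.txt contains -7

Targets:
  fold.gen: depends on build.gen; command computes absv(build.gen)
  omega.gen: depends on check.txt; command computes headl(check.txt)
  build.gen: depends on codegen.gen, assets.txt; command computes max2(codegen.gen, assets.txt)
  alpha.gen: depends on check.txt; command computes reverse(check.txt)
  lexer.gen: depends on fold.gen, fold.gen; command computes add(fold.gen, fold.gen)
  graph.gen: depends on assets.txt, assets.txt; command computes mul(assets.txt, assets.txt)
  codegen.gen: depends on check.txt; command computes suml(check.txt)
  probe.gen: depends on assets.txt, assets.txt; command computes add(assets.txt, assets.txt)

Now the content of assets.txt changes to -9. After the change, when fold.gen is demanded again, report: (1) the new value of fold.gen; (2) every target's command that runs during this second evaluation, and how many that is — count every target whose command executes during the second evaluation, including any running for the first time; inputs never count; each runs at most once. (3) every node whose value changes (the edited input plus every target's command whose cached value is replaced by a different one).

New value of fold.gen: 9.
Target commands that run: build.gen, fold.gen — 2 in total.
Values that change: assets.txt, build.gen, fold.gen.

First evaluation (everything demanded from the output):
  codegen.gen = suml([-2, -9]) = -11
  build.gen = max2(-11, 4) = 4
  fold.gen = absv(4) = 4

Propagation after the edit:
  build.gen: runs — assets.txt 4->-9; result -9.
  fold.gen: runs — build.gen 4->-9; result 9.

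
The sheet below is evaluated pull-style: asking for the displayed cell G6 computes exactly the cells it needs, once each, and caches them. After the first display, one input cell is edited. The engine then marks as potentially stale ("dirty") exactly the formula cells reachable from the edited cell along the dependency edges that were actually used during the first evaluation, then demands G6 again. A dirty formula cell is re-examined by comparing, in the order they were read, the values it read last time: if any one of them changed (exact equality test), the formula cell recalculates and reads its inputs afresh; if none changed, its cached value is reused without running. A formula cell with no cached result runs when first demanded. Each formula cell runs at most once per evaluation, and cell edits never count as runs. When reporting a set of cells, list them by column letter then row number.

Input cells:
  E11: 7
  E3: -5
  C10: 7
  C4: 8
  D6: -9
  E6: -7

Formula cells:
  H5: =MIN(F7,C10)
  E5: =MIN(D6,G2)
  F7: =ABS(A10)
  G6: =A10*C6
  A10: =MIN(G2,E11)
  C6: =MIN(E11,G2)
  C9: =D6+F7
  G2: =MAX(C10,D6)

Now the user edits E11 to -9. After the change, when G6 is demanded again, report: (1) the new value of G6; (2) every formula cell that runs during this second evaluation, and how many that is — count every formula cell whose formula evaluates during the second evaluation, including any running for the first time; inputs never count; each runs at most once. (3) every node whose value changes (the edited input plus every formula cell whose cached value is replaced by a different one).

First demand of the output computes:
  G2 = MAX(7, -9) = 7
  A10 = MIN(7, 7) = 7
  C6 = MIN(7, 7) = 7
  G6 = 7 * 7 = 49

After the edit, cleaning proceeds:
  A10: a read changed (E11 7->-9) — executes, giving -9.
  C6: a read changed (E11 7->-9) — executes, giving -9.
  G6: a read changed (A10 7->-9; C6 7->-9) — executes, giving 81.

Demanding G6 again yields 81.
3 formula cells run: A10, C6, G6.
The nodes whose values change: A10, C6, E11, G6.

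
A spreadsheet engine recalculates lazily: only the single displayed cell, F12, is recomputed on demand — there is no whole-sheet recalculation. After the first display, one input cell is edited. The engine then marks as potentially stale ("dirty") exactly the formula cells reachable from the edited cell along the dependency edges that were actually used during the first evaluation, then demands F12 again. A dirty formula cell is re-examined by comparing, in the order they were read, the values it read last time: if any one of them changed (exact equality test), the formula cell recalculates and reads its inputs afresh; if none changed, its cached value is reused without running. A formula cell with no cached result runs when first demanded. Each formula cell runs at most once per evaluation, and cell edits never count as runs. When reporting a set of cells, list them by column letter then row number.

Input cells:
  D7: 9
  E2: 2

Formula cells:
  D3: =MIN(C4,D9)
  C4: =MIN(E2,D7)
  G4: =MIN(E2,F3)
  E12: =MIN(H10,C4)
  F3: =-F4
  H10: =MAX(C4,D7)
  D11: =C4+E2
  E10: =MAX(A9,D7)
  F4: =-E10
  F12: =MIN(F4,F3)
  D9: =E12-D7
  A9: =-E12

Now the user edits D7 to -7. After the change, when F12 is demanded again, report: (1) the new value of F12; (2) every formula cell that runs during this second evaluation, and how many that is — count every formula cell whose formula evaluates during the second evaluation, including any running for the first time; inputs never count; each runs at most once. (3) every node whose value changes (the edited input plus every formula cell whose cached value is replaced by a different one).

New value of F12: -7.
Formula cells that run: A9, C4, E10, E12, F3, F4, F12, H10 — 8 in total.
Values that change: A9, C4, D7, E10, E12, F3, F4, F12, H10.

First evaluation (everything demanded from the output):
  C4 = MIN(2, 9) = 2
  H10 = MAX(2, 9) = 9
  E12 = MIN(9, 2) = 2
  A9 = -(2) = -2
  E10 = MAX(-2, 9) = 9
  F4 = -(9) = -9
  F3 = -(-9) = 9
  F12 = MIN(-9, 9) = -9

Propagation after the edit:
  C4: runs — D7 9->-7; result -7.
  H10: runs — C4 2->-7; D7 9->-7; result -7.
  E12: runs — H10 9->-7; C4 2->-7; result -7.
  A9: runs — E12 2->-7; result 7.
  E10: runs — A9 -2->7; D7 9->-7; result 7.
  F4: runs — E10 9->7; result -7.
  F3: runs — F4 -9->-7; result 7.
  F12: runs — F4 -9->-7; F3 9->7; result -7.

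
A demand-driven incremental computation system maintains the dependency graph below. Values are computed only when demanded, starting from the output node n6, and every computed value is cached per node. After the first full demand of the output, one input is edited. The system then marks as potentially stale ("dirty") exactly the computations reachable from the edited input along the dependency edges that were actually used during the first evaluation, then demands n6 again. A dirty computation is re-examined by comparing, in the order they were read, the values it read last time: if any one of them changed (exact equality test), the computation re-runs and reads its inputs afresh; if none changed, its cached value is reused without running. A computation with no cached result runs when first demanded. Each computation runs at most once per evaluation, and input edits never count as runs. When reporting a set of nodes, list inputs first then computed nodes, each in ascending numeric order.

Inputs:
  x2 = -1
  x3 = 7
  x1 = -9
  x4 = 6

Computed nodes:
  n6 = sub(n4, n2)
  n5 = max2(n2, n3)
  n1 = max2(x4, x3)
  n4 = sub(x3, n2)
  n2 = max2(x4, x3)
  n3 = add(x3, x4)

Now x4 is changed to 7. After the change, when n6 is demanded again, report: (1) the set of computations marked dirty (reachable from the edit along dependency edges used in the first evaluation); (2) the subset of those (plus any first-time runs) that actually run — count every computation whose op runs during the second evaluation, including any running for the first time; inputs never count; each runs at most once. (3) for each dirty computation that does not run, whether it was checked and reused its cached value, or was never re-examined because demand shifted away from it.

Marked dirty: n2, n4, n6.
Computations that run: n2 — 1 in total.
Checked but reused from cache: n4, n6.
Key observation: the change is absorbed at n2 — it re-runs but produces the same value, and the output's value is unchanged.

First evaluation (everything demanded from the output):
  n2 = max2(6, 7) = 7
  n4 = sub(7, 7) = 0
  n6 = sub(0, 7) = -7

Propagation after the edit:
  n2: runs — x4 6->7; result 7 (same value as before).
  n4: checked — values it read are unchanged (x3 unchanged, n2 unchanged); reused cached 0 without running.
  n6: checked — values it read are unchanged (n4 unchanged, n2 unchanged); reused cached -7 without running.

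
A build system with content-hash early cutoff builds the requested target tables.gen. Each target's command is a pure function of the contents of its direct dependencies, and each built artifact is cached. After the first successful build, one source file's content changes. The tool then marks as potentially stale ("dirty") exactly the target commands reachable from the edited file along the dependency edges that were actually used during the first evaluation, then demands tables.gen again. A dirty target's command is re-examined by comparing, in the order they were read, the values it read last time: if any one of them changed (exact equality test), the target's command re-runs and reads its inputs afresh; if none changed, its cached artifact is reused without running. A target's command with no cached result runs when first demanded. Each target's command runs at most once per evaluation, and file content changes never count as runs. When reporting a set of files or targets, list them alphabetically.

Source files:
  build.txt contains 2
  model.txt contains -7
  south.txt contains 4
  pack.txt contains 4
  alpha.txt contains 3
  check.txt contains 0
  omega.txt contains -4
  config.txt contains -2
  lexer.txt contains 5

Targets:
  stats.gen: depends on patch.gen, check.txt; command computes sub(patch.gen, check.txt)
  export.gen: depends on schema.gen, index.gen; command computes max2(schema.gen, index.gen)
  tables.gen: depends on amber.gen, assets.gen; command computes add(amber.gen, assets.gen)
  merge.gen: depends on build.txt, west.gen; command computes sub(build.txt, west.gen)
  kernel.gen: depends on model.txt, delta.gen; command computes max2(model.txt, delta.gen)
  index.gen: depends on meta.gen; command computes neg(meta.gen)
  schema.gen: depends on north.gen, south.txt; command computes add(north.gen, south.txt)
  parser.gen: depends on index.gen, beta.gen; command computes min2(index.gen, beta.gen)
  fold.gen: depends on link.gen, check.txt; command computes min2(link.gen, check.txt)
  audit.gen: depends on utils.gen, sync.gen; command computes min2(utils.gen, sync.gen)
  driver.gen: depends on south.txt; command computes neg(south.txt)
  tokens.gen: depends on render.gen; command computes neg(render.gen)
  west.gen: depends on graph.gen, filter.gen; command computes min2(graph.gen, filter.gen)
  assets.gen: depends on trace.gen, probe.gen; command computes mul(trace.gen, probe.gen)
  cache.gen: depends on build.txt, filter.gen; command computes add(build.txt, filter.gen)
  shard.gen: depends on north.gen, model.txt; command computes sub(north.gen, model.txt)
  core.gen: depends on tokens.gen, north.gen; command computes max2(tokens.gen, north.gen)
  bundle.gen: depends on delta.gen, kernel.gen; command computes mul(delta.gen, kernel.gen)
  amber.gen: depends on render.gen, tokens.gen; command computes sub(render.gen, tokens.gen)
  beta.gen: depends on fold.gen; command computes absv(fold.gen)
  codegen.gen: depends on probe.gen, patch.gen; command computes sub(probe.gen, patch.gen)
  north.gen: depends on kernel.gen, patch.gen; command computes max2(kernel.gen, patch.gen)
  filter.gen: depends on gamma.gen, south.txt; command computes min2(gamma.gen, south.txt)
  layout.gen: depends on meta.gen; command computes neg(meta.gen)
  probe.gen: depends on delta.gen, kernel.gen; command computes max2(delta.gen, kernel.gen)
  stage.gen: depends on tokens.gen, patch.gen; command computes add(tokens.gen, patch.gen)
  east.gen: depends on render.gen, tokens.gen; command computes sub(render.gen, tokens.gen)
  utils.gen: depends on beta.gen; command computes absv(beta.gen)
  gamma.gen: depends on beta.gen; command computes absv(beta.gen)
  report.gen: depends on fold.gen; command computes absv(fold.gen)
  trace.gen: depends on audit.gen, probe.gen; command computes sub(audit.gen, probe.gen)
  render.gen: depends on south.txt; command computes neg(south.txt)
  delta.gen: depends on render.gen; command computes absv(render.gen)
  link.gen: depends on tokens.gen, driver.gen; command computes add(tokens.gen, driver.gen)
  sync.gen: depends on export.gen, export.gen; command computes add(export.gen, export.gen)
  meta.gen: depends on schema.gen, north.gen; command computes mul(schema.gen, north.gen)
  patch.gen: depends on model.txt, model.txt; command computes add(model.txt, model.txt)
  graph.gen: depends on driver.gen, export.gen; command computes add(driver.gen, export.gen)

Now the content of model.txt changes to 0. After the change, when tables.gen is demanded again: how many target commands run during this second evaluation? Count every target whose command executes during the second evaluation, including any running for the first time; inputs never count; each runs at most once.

Target commands that run: kernel.gen, north.gen, patch.gen — 3 in total.
Key observation: the cutoff stops propagation at schema.gen — its inputs' values are unchanged, so it reuses its cache.

First evaluation (everything demanded from the output):
  driver.gen = neg(4) = -4
  patch.gen = add(-7, -7) = -14
  render.gen = neg(4) = -4
  delta.gen = absv(-4) = 4
  kernel.gen = max2(-7, 4) = 4
  north.gen = max2(4, -14) = 4
  probe.gen = max2(4, 4) = 4
  schema.gen = add(4, 4) = 8
  meta.gen = mul(8, 4) = 32
  index.gen = neg(32) = -32
  export.gen = max2(8, -32) = 8
  sync.gen = add(8, 8) = 16
  tokens.gen = neg(-4) = 4
  amber.gen = sub(-4, 4) = -8
  link.gen = add(4, -4) = 0
  fold.gen = min2(0, 0) = 0
  beta.gen = absv(0) = 0
  utils.gen = absv(0) = 0
  audit.gen = min2(0, 16) = 0
  trace.gen = sub(0, 4) = -4
  assets.gen = mul(-4, 4) = -16
  tables.gen = add(-8, -16) = -24

Propagation after the edit:
  kernel.gen: runs — model.txt -7->0; result 4 (same value as before).
  patch.gen: runs — model.txt -7->0; model.txt -7->0; result 0.
  north.gen: runs — patch.gen -14->0; result 4 (same value as before).
  probe.gen: checked — values it read are unchanged (delta.gen unchanged, kernel.gen unchanged); reused cached 4 without running.
  schema.gen: checked — values it read are unchanged (north.gen unchanged, south.txt unchanged); reused cached 8 without running.
  meta.gen: checked — values it read are unchanged (schema.gen unchanged, north.gen unchanged); reused cached 32 without running.
  index.gen: checked — values it read are unchanged (meta.gen unchanged); reused cached -32 without running.
  export.gen: checked — values it read are unchanged (schema.gen unchanged, index.gen unchanged); reused cached 8 without running.
  sync.gen: checked — values it read are unchanged (export.gen unchanged, export.gen unchanged); reused cached 16 without running.
  audit.gen: checked — values it read are unchanged (utils.gen unchanged, sync.gen unchanged); reused cached 0 without running.
  trace.gen: checked — values it read are unchanged (audit.gen unchanged, probe.gen unchanged); reused cached -4 without running.
  assets.gen: checked — values it read are unchanged (trace.gen unchanged, probe.gen unchanged); reused cached -16 without running.
  tables.gen: checked — values it read are unchanged (amber.gen unchanged, assets.gen unchanged); reused cached -24 without running.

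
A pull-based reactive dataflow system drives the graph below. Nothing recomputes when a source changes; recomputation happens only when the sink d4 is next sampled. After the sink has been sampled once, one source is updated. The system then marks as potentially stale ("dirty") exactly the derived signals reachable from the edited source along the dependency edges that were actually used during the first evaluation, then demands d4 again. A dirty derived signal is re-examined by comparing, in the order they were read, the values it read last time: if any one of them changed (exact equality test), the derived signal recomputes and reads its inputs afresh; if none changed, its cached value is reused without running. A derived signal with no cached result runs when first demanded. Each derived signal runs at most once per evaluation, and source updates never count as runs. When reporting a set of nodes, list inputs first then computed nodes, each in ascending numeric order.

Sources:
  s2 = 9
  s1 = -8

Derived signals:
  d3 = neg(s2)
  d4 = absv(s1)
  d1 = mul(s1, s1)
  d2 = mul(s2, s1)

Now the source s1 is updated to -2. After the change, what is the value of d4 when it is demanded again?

First evaluation (everything demanded from the output):
  d4 = absv(-8) = 8

Propagation after the edit:
  d4: runs — s1 -8->-2; result 2.

New value of d4: 2.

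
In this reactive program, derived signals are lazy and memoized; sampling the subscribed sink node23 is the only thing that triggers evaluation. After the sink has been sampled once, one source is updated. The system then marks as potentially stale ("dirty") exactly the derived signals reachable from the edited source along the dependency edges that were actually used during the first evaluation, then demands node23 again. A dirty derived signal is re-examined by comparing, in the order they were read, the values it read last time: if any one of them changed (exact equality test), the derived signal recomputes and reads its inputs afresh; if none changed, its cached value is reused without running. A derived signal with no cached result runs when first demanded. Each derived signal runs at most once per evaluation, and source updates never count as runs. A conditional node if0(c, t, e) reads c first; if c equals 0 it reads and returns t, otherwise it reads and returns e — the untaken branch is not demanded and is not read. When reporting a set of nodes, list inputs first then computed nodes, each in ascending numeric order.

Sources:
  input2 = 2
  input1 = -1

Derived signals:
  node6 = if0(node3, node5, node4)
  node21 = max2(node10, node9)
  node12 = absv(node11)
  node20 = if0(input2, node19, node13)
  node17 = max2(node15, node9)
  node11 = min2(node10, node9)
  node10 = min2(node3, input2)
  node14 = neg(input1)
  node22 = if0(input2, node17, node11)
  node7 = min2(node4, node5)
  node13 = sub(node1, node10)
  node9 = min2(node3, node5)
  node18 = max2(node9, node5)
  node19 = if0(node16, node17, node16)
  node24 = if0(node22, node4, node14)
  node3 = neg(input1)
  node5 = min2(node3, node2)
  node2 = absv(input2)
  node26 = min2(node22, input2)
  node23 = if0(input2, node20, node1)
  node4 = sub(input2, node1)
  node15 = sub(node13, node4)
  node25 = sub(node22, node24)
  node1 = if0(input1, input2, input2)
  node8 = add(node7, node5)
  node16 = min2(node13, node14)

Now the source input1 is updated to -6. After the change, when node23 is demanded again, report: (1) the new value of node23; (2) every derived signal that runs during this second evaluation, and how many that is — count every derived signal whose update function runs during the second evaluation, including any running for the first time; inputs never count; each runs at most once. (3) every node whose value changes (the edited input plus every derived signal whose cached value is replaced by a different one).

Demanding node23 again yields 2.
1 derived signals run: node1.
The nodes whose values change: input1.
Note the absorption at node1: it re-runs yet its value is the same, leaving the output's value untouched.

First demand of the output computes:
  node1 = if0(input1=-1 -> else branch input2) = 2
  node23 = if0(input2=2 -> else branch node1) = 2

After the edit, cleaning proceeds:
  node1: a read changed (input1 -1->-6) — executes, giving 2 — identical to its old value.
  node23: dirty, but its reads are unchanged (input2 unchanged, node1 unchanged); cached 2 stands.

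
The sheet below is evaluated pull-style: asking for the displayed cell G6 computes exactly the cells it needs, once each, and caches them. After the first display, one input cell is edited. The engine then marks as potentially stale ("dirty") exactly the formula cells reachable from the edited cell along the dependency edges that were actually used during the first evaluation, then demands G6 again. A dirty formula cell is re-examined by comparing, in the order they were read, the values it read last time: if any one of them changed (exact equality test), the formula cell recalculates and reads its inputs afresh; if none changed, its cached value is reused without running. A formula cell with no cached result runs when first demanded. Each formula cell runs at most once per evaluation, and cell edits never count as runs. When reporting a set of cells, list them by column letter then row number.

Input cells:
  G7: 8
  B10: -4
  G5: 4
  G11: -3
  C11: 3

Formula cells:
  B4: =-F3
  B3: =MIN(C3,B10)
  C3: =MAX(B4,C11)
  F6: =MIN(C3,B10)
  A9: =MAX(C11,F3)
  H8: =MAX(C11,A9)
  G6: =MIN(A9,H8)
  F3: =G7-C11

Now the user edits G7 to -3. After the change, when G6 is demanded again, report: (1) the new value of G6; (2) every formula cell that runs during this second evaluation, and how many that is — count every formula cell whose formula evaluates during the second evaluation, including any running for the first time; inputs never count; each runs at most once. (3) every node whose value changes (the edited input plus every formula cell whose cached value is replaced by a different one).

Demanding G6 again yields 3.
4 formula cells run: A9, F3, G6, H8.
The nodes whose values change: A9, F3, G6, G7, H8.

First demand of the output computes:
  F3 = 8 - 3 = 5
  A9 = MAX(3, 5) = 5
  H8 = MAX(3, 5) = 5
  G6 = MIN(5, 5) = 5

After the edit, cleaning proceeds:
  F3: a read changed (G7 8->-3) — executes, giving -6.
  A9: a read changed (F3 5->-6) — executes, giving 3.
  H8: a read changed (A9 5->3) — executes, giving 3.
  G6: a read changed (A9 5->3; H8 5->3) — executes, giving 3.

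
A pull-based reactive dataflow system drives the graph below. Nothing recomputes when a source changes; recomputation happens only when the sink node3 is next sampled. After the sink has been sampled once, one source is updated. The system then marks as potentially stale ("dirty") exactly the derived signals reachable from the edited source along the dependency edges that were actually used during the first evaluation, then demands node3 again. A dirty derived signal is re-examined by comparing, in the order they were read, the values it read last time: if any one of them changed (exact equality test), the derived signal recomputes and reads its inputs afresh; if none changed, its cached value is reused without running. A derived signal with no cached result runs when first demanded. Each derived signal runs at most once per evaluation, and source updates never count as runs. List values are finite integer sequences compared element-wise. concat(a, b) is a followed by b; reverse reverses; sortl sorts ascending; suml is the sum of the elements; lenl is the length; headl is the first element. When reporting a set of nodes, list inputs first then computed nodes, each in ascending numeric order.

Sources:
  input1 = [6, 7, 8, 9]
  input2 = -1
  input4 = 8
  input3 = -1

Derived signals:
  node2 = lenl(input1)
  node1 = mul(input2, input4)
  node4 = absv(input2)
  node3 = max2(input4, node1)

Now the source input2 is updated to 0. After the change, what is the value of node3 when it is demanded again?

First evaluation (everything demanded from the output):
  node1 = mul(-1, 8) = -8
  node3 = max2(8, -8) = 8

Propagation after the edit:
  node1: runs — input2 -1->0; result 0.
  node3: runs — node1 -8->0; result 8 (same value as before).

New value of node3: 8.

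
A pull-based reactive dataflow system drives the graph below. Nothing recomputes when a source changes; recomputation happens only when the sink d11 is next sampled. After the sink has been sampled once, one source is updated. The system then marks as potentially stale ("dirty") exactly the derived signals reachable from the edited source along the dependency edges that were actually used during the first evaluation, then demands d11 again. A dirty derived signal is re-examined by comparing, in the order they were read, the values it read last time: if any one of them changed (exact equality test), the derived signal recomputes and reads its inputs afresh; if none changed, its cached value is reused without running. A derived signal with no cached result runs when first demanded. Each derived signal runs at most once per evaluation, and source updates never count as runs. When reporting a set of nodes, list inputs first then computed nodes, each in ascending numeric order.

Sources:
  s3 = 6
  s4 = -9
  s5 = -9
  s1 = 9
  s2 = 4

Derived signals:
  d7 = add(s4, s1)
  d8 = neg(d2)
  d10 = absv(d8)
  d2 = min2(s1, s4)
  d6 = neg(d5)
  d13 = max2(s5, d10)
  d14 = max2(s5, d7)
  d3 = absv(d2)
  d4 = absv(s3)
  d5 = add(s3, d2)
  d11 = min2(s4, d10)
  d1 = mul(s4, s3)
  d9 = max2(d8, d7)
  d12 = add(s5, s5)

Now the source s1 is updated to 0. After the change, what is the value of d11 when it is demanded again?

First evaluation (everything demanded from the output):
  d2 = min2(9, -9) = -9
  d8 = neg(-9) = 9
  d10 = absv(9) = 9
  d11 = min2(-9, 9) = -9

Propagation after the edit:
  d2: runs — s1 9->0; result -9 (same value as before).
  d8: checked — values it read are unchanged (d2 unchanged); reused cached 9 without running.
  d10: checked — values it read are unchanged (d8 unchanged); reused cached 9 without running.
  d11: checked — values it read are unchanged (s4 unchanged, d10 unchanged); reused cached -9 without running.

Key observation: the change is absorbed at d2 — it re-runs but produces the same value, and the output's value is unchanged.

New value of d11: -9.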